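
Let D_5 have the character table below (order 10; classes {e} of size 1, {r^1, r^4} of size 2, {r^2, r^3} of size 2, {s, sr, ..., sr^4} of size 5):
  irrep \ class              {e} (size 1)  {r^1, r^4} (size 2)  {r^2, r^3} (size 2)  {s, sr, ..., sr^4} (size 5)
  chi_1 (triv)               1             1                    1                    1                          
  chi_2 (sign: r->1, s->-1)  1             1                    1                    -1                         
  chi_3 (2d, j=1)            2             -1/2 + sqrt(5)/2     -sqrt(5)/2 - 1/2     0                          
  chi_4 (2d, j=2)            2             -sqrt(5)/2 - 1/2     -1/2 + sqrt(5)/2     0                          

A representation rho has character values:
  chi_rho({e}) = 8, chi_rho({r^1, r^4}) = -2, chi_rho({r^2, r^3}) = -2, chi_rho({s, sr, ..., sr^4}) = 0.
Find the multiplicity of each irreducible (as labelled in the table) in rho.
Multiplicities: chi_1: 0, chi_2: 0, chi_3: 2, chi_4: 2.

Use <chi_rho, chi> = (1/|G|) sum_C |C| * chi_rho(C) * conj(chi(C)) with |G| = 10 for each irreducible chi in the table:
  <chi_rho, chi_1> = (1/10)[1*(8)*conj(1) + 2*(-2)*conj(1) + 2*(-2)*conj(1) + 5*(0)*conj(1)]
      = (1/10)[(8) + (-4) + (-4) + (0)] = 0/10 = 0
  <chi_rho, chi_2> = (1/10)[1*(8)*conj(1) + 2*(-2)*conj(1) + 2*(-2)*conj(1) + 5*(0)*conj(-1)]
      = (1/10)[(8) + (-4) + (-4) + (0)] = 0/10 = 0
  <chi_rho, chi_3> = (1/10)[1*(8)*conj(2) + 2*(-2)*conj(-1/2 + sqrt(5)/2) + 2*(-2)*conj(-sqrt(5)/2 - 1/2) + 5*(0)*conj(0)]
      = (1/10)[(16) + (2 - 2*sqrt(5)) + (2 + 2*sqrt(5)) + (0)] = 20/10 = 2
  <chi_rho, chi_4> = (1/10)[1*(8)*conj(2) + 2*(-2)*conj(-sqrt(5)/2 - 1/2) + 2*(-2)*conj(-1/2 + sqrt(5)/2) + 5*(0)*conj(0)]
      = (1/10)[(16) + (2 + 2*sqrt(5)) + (2 - 2*sqrt(5)) + (0)] = 20/10 = 2
Dimension check: dim(rho) = sum (mult * dim) = 0*1 + 0*1 + 2*2 + 2*2 = 8 = chi_rho(e) = 8.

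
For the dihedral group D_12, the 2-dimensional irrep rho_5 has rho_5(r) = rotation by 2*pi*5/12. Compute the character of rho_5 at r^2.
chi_{rho_5}(r^2) = 2*cos(2*pi*5*2/12) = 1

Details: rho_5(r^2) is rotation by angle 2*pi*5*2/12, whose trace is 2*cos(2*pi*5*2/12) = 1.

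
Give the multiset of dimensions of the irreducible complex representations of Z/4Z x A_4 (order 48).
Dimensions: 1, 1, 1, 1, 1, 1, 1, 1, 1, 1, 1, 1, 3, 3, 3, 3

Details: There are 16 irreducibles (= number of conjugacy classes). Their dimensions d_i satisfy sum d_i^2 = |G| = 48: 1 + 1 + 1 + 1 + 1 + 1 + 1 + 1 + 1 + 1 + 1 + 1 + 9 + 9 + 9 + 9 = 48. (For the product with Z/4Z: each of the 4 1-dim characters of Z/4Z tensors with each irrep of A_4, giving 4 copies of each A_4-dimension.)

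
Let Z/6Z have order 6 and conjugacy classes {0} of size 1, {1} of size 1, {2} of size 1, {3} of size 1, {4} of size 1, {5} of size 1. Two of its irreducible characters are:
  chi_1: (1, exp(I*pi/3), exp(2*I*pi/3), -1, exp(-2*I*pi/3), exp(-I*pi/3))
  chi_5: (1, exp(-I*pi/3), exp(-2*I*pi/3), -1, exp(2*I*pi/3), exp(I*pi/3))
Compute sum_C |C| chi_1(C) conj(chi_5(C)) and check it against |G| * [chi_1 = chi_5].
Sum = 0; so <chi_1, chi_5> = 0 (distinct irreducibles are orthogonal).

Justification: Compute term by term over conjugacy classes (|C| * chi_1(C) * conj(chi_5(C))):
  1*(1)*conj(1) + 1*(exp(I*pi/3))*conj(exp(-I*pi/3)) + 1*(exp(2*I*pi/3))*conj(exp(-2*I*pi/3)) + 1*(-1)*conj(-1) + 1*(exp(-2*I*pi/3))*conj(exp(2*I*pi/3)) + 1*(exp(-I*pi/3))*conj(exp(I*pi/3))
  = (1) + (exp(2*I*pi/3)) + (exp(-2*I*pi/3)) + (1) + (exp(2*I*pi/3)) + (exp(-2*I*pi/3))
  = 0.
(Exp terms are combined using exp(i*s)*conj(exp(i*t)) = exp(i*(s-t)), and sums of them are collapsed using the identity that for every m > 1 the m distinct m-th roots of unity sum to 0, e.g. 1 + exp(2*I*pi/3) + exp(-2*I*pi/3) = 0.)
Dividing by |G| = 6 gives 0/6 = 0, matching the row-orthogonality relation <chi_1, chi_5> = [chi_1 = chi_5].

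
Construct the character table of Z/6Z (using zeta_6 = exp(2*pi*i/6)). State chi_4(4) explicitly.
Character table of Z/6Z (irreps indexed chi_0,...,chi_5 with chi_k(m) = zeta_6^(k*m), zeta_6 = exp(2*pi*i/6)):
  irrep \ class  {0} (size 1)  {1} (size 1)    {2} (size 1)    {3} (size 1)  {4} (size 1)    {5} (size 1)  
  chi_0          1             1               1               1             1               1             
  chi_1          1             exp(I*pi/3)     exp(2*I*pi/3)   -1            exp(-2*I*pi/3)  exp(-I*pi/3)  
  chi_2          1             exp(2*I*pi/3)   exp(-2*I*pi/3)  1             exp(2*I*pi/3)   exp(-2*I*pi/3)
  chi_3          1             -1              1               -1            1               -1            
  chi_4          1             exp(-2*I*pi/3)  exp(2*I*pi/3)   1             exp(-2*I*pi/3)  exp(2*I*pi/3) 
  chi_5          1             exp(-I*pi/3)    exp(-2*I*pi/3)  -1            exp(2*I*pi/3)   exp(I*pi/3)   

Spot check: chi_4(4) = zeta_6^(4*4) = zeta_6^16 = exp(-2*I*pi/3).

Derivation: Z/6Z is abelian, so all 6 irreducible complex representations are 1-dimensional. They are given by chi_k(m) = zeta_6^(k*m) for k = 0,...,5. Row orthogonality: sum_m chi_k(m) conj(chi_l(m)) = 6 * [k = l].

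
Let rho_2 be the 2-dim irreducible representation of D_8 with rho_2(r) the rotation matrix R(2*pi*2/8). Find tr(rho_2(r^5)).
chi_{rho_2}(r^5) = 2*cos(2*pi*2*5/8) = 0

Proof sketch: rho_2(r^5) is rotation by angle 2*pi*2*5/8, whose trace is 2*cos(2*pi*2*5/8) = 0.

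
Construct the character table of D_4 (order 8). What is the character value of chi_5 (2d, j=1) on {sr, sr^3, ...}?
Conjugacy classes: {e} of size 1, {r^2} of size 1, {r^1, r^3} of size 2, {s, sr^2, ...} of size 2, {sr, sr^3, ...} of size 2.
Character table:
  irrep \ class              {e} (size 1)  {r^2} (size 1)  {r^1, r^3} (size 2)  {s, sr^2, ...} (size 2)  {sr, sr^3, ...} (size 2)
  chi_1 (triv)               1             1               1                    1                        1                       
  chi_2 (sign: r->1, s->-1)  1             1               1                    -1                       -1                      
  chi_3 (r->-1, s->1)        1             1               -1                   1                        -1                      
  chi_4 (r->-1, s->-1)       1             1               -1                   -1                       1                       
  chi_5 (2d, j=1)            2             -2              0                    0                        0                       

Spot check: chi_5 (2d, j=1) on {sr, sr^3, ...} = 0.

Derivation: D_4 has order 2*4 = 8 with 5 conjugacy classes, hence 5 irreducibles. Sum of squared dims 1 + 1 + 1 + 1 + 4 = 8 = |G|. Linear characters come from the abelianisation; the 2-dimensional irreps have character r^k -> 2*cos(2*pi*j*k/4), reflections -> 0.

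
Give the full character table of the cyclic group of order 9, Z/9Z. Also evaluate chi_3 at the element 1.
Character table of Z/9Z (irreps indexed chi_0,...,chi_8 with chi_k(m) = zeta_9^(k*m), zeta_9 = exp(2*pi*i/9)):
  irrep \ class  {0} (size 1)  {1} (size 1)    {2} (size 1)    {3} (size 1)    {4} (size 1)    {5} (size 1)    {6} (size 1)    {7} (size 1)    {8} (size 1)  
  chi_0          1             1               1               1               1               1               1               1               1             
  chi_1          1             exp(2*I*pi/9)   exp(4*I*pi/9)   exp(2*I*pi/3)   exp(8*I*pi/9)   exp(-8*I*pi/9)  exp(-2*I*pi/3)  exp(-4*I*pi/9)  exp(-2*I*pi/9)
  chi_2          1             exp(4*I*pi/9)   exp(8*I*pi/9)   exp(-2*I*pi/3)  exp(-2*I*pi/9)  exp(2*I*pi/9)   exp(2*I*pi/3)   exp(-8*I*pi/9)  exp(-4*I*pi/9)
  chi_3          1             exp(2*I*pi/3)   exp(-2*I*pi/3)  1               exp(2*I*pi/3)   exp(-2*I*pi/3)  1               exp(2*I*pi/3)   exp(-2*I*pi/3)
  chi_4          1             exp(8*I*pi/9)   exp(-2*I*pi/9)  exp(2*I*pi/3)   exp(-4*I*pi/9)  exp(4*I*pi/9)   exp(-2*I*pi/3)  exp(2*I*pi/9)   exp(-8*I*pi/9)
  chi_5          1             exp(-8*I*pi/9)  exp(2*I*pi/9)   exp(-2*I*pi/3)  exp(4*I*pi/9)   exp(-4*I*pi/9)  exp(2*I*pi/3)   exp(-2*I*pi/9)  exp(8*I*pi/9) 
  chi_6          1             exp(-2*I*pi/3)  exp(2*I*pi/3)   1               exp(-2*I*pi/3)  exp(2*I*pi/3)   1               exp(-2*I*pi/3)  exp(2*I*pi/3) 
  chi_7          1             exp(-4*I*pi/9)  exp(-8*I*pi/9)  exp(2*I*pi/3)   exp(2*I*pi/9)   exp(-2*I*pi/9)  exp(-2*I*pi/3)  exp(8*I*pi/9)   exp(4*I*pi/9) 
  chi_8          1             exp(-2*I*pi/9)  exp(-4*I*pi/9)  exp(-2*I*pi/3)  exp(-8*I*pi/9)  exp(8*I*pi/9)   exp(2*I*pi/3)   exp(4*I*pi/9)   exp(2*I*pi/9) 

Spot check: chi_3(1) = zeta_9^(3*1) = zeta_9^3 = exp(2*I*pi/3).

Derivation: Z/9Z is abelian, so all 9 irreducible complex representations are 1-dimensional. They are given by chi_k(m) = zeta_9^(k*m) for k = 0,...,8. Row orthogonality: sum_m chi_k(m) conj(chi_l(m)) = 9 * [k = l].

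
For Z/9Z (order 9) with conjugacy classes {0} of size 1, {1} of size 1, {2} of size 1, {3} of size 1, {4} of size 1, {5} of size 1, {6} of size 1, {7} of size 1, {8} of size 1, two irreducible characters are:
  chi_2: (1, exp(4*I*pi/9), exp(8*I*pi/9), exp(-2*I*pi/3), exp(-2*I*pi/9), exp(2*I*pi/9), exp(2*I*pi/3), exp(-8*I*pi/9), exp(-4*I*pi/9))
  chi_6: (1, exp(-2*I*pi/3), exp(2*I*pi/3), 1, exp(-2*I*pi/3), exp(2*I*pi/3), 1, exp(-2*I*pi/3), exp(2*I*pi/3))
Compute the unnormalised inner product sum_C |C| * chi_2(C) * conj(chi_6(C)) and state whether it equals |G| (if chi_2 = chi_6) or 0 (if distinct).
Sum = 0; so <chi_2, chi_6> = 0 (distinct irreducibles are orthogonal).

Details: Compute term by term over conjugacy classes (|C| * chi_2(C) * conj(chi_6(C))):
  1*(1)*conj(1) + 1*(exp(4*I*pi/9))*conj(exp(-2*I*pi/3)) + 1*(exp(8*I*pi/9))*conj(exp(2*I*pi/3)) + 1*(exp(-2*I*pi/3))*conj(1) + 1*(exp(-2*I*pi/9))*conj(exp(-2*I*pi/3)) + 1*(exp(2*I*pi/9))*conj(exp(2*I*pi/3)) + 1*(exp(2*I*pi/3))*conj(1) + 1*(exp(-8*I*pi/9))*conj(exp(-2*I*pi/3)) + 1*(exp(-4*I*pi/9))*conj(exp(2*I*pi/3))
  = (1) + (exp(-8*I*pi/9)) + (exp(2*I*pi/9)) + (exp(-2*I*pi/3)) + (exp(4*I*pi/9)) + (exp(-4*I*pi/9)) + (exp(2*I*pi/3)) + (exp(-2*I*pi/9)) + (exp(8*I*pi/9))
  = 0.
(Exp terms are combined using exp(i*s)*conj(exp(i*t)) = exp(i*(s-t)), and sums of them are collapsed using the identity that for every m > 1 the m distinct m-th roots of unity sum to 0, e.g. 1 + exp(2*I*pi/3) + exp(-2*I*pi/3) = 0.)
Dividing by |G| = 9 gives 0/9 = 0, matching the row-orthogonality relation <chi_2, chi_6> = [chi_2 = chi_6].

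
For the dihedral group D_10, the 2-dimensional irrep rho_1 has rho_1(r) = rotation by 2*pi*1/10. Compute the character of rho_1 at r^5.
chi_{rho_1}(r^5) = 2*cos(2*pi*1*5/10) = -2

Working: rho_1(r^5) is rotation by angle 2*pi*1*5/10, whose trace is 2*cos(2*pi*1*5/10) = -2.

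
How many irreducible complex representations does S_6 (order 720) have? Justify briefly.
11

Argument: The number of irreducible complex representations of a finite group equals its number of conjugacy classes. Conjugacy classes in S_6 correspond to cycle types, i.e. partitions of 6; there are p(6) = 11 of them, so S_6 (order 720) has exactly 11 irreducible complex representations.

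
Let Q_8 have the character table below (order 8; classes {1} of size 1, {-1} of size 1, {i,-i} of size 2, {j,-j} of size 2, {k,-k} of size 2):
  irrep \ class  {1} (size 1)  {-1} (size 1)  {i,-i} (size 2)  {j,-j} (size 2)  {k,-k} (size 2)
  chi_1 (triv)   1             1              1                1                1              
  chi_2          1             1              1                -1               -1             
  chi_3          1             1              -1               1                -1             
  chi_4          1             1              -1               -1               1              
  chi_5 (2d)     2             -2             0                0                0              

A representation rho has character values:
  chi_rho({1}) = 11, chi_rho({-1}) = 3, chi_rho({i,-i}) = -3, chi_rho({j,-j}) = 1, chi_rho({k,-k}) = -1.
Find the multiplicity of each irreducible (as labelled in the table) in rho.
Multiplicities: chi_1: 1, chi_2: 1, chi_3: 3, chi_4: 2, chi_5: 2.

Derivation: Use <chi_rho, chi> = (1/|G|) sum_C |C| * chi_rho(C) * conj(chi(C)) with |G| = 8 for each irreducible chi in the table:
  <chi_rho, chi_1> = (1/8)[1*(11)*conj(1) + 1*(3)*conj(1) + 2*(-3)*conj(1) + 2*(1)*conj(1) + 2*(-1)*conj(1)]
      = (1/8)[(11) + (3) + (-6) + (2) + (-2)] = 8/8 = 1
  <chi_rho, chi_2> = (1/8)[1*(11)*conj(1) + 1*(3)*conj(1) + 2*(-3)*conj(1) + 2*(1)*conj(-1) + 2*(-1)*conj(-1)]
      = (1/8)[(11) + (3) + (-6) + (-2) + (2)] = 8/8 = 1
  <chi_rho, chi_3> = (1/8)[1*(11)*conj(1) + 1*(3)*conj(1) + 2*(-3)*conj(-1) + 2*(1)*conj(1) + 2*(-1)*conj(-1)]
      = (1/8)[(11) + (3) + (6) + (2) + (2)] = 24/8 = 3
  <chi_rho, chi_4> = (1/8)[1*(11)*conj(1) + 1*(3)*conj(1) + 2*(-3)*conj(-1) + 2*(1)*conj(-1) + 2*(-1)*conj(1)]
      = (1/8)[(11) + (3) + (6) + (-2) + (-2)] = 16/8 = 2
  <chi_rho, chi_5> = (1/8)[1*(11)*conj(2) + 1*(3)*conj(-2) + 2*(-3)*conj(0) + 2*(1)*conj(0) + 2*(-1)*conj(0)]
      = (1/8)[(22) + (-6) + (0) + (0) + (0)] = 16/8 = 2
Dimension check: dim(rho) = sum (mult * dim) = 1*1 + 1*1 + 3*1 + 2*1 + 2*2 = 11 = chi_rho(e) = 11.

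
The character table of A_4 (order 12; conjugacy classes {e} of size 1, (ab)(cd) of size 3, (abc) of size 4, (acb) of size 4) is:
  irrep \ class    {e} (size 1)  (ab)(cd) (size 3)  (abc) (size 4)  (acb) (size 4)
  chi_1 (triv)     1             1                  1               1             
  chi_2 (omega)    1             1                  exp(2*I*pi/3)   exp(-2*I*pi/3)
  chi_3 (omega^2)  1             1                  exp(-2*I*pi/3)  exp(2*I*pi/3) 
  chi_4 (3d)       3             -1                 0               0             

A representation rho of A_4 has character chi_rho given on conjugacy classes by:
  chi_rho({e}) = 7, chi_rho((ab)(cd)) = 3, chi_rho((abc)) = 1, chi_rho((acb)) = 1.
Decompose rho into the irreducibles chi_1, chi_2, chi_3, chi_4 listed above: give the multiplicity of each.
Multiplicities: chi_1: 2, chi_2: 1, chi_3: 1, chi_4: 1.

Use <chi_rho, chi> = (1/|G|) sum_C |C| * chi_rho(C) * conj(chi(C)) with |G| = 12 for each irreducible chi in the table:
  <chi_rho, chi_1> = (1/12)[1*(7)*conj(1) + 3*(3)*conj(1) + 4*(1)*conj(1) + 4*(1)*conj(1)]
      = (1/12)[(7) + (9) + (4) + (4)] = 24/12 = 2
  <chi_rho, chi_2> = (1/12)[1*(7)*conj(1) + 3*(3)*conj(1) + 4*(1)*conj(exp(2*I*pi/3)) + 4*(1)*conj(exp(-2*I*pi/3))]
      = (1/12)[(7) + (9) + (4 + 8*exp(-2*I*pi/3) + 4*exp(2*I*pi/3)) + (4 + 4*exp(-2*I*pi/3) + 8*exp(2*I*pi/3))] = 12/12 = 1
  <chi_rho, chi_3> = (1/12)[1*(7)*conj(1) + 3*(3)*conj(1) + 4*(1)*conj(exp(-2*I*pi/3)) + 4*(1)*conj(exp(2*I*pi/3))]
      = (1/12)[(7) + (9) + (4 + 4*exp(-2*I*pi/3) + 8*exp(2*I*pi/3)) + (4 + 8*exp(-2*I*pi/3) + 4*exp(2*I*pi/3))] = 12/12 = 1
  <chi_rho, chi_4> = (1/12)[1*(7)*conj(3) + 3*(3)*conj(-1) + 4*(1)*conj(0) + 4*(1)*conj(0)]
      = (1/12)[(21) + (-9) + (0) + (0)] = 12/12 = 1
(Exp terms are combined using exp(i*s)*conj(exp(i*t)) = exp(i*(s-t)), and sums of them are collapsed using the identity that for every m > 1 the m distinct m-th roots of unity sum to 0, e.g. 1 + exp(2*I*pi/3) + exp(-2*I*pi/3) = 0.)
Dimension check: dim(rho) = sum (mult * dim) = 2*1 + 1*1 + 1*1 + 1*3 = 7 = chi_rho(e) = 7.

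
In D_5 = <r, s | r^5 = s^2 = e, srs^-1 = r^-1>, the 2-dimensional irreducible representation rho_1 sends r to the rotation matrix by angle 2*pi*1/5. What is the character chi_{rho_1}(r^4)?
chi_{rho_1}(r^4) = 2*cos(2*pi*1*4/5) = -1/2 + sqrt(5)/2

rho_1(r^4) is rotation by angle 2*pi*1*4/5, whose trace is 2*cos(2*pi*1*4/5) = -1/2 + sqrt(5)/2.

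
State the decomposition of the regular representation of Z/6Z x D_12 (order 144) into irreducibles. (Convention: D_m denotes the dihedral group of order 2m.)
Each irreducible V_i of dimension d_i appears with multiplicity d_i, i.e. rho_reg = (direct sum over all irreducibles V_i) d_i V_i. The irreducible dimensions for Z/6Z x D_12 are 1, 1, 1, 1, 1, 1, 1, 1, 1, 1, 1, 1, 1, 1, 1, 1, 1, 1, 1, 1, 1, 1, 1, 1, 2, 2, 2, 2, 2, 2, 2, 2, 2, 2, 2, 2, 2, 2, 2, 2, 2, 2, 2, 2, 2, 2, 2, 2, 2, 2, 2, 2, 2, 2: 24 irreducibles of dimension 1, each with multiplicity 1; 30 irreducibles of dimension 2, each with multiplicity 2. Total dimension 24*1*1 + 30*2*2 = 144 = |G|.

Justification: General theorem: in the regular representation of a finite group G, each irreducible appears with multiplicity equal to its dimension. Check: dim(rho_reg) = sum d_i^2 = 1 + 1 + 1 + 1 + 1 + 1 + 1 + 1 + 1 + 1 + 1 + 1 + 1 + 1 + 1 + 1 + 1 + 1 + 1 + 1 + 1 + 1 + 1 + 1 + 4 + 4 + 4 + 4 + 4 + 4 + 4 + 4 + 4 + 4 + 4 + 4 + 4 + 4 + 4 + 4 + 4 + 4 + 4 + 4 + 4 + 4 + 4 + 4 + 4 + 4 + 4 + 4 + 4 + 4 = 144 = |G|.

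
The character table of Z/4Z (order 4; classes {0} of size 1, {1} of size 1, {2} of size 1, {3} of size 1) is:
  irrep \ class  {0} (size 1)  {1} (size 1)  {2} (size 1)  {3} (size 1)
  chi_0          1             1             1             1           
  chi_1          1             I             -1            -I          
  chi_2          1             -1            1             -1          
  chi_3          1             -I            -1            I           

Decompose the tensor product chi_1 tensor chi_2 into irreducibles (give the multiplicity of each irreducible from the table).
chi_1 tensor chi_2 = chi_3 (all other irreducibles have multiplicity 0).

The character of a tensor product is the pointwise product (chi_1 * chi_2)(C) = chi_1(C) * chi_2(C):
  {0}: (1)*(1), {1}: (I)*(-1), {2}: (-1)*(1), {3}: (-I)*(-1)
so (chi_1 * chi_2) takes values
  {0} -> 1, {1} -> -I, {2} -> -1, {3} -> I.
Now take the inner product of this character with each irreducible chi from the table, <chi_1*chi_2, chi> = (1/4) sum_C |C| (chi_1*chi_2)(C) conj(chi(C)):
  <chi_1*chi_2, chi_0> = (1/4)[1*(1)*conj(1) + 1*(-I)*conj(1) + 1*(-1)*conj(1) + 1*(I)*conj(1)]
      = (1/4)[(1) + (-I) + (-1) + (I)] = 0/4 = 0
  <chi_1*chi_2, chi_1> = (1/4)[1*(1)*conj(1) + 1*(-I)*conj(I) + 1*(-1)*conj(-1) + 1*(I)*conj(-I)]
      = (1/4)[(1) + (-1) + (1) + (-1)] = 0/4 = 0
  <chi_1*chi_2, chi_2> = (1/4)[1*(1)*conj(1) + 1*(-I)*conj(-1) + 1*(-1)*conj(1) + 1*(I)*conj(-1)]
      = (1/4)[(1) + (I) + (-1) + (-I)] = 0/4 = 0
  <chi_1*chi_2, chi_3> = (1/4)[1*(1)*conj(1) + 1*(-I)*conj(-I) + 1*(-1)*conj(-1) + 1*(I)*conj(I)]
      = (1/4)[(1) + (1) + (1) + (1)] = 4/4 = 1
(Exp terms are combined using exp(i*s)*conj(exp(i*t)) = exp(i*(s-t)), and sums of them are collapsed using the identity that for every m > 1 the m distinct m-th roots of unity sum to 0, e.g. 1 + exp(2*I*pi/3) + exp(-2*I*pi/3) = 0.)
Hence the multiplicities are chi_3: 1. Dimension check: dim(chi_1)*dim(chi_2) = 1*1 = 1 and sum (mult * dim) = 1*1 = 1.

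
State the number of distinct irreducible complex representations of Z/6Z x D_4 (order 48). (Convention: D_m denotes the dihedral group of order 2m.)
30

Why: The number of irreducible complex representations of a finite group equals its number of conjugacy classes. For a direct product, #classes(G x H) = #classes(G) * #classes(H). Z/6Z has 6 classes (abelian), D_4 has 5 classes, so 6 * 5 = 30, so Z/6Z x D_4 (order 48) has exactly 30 irreducible complex representations.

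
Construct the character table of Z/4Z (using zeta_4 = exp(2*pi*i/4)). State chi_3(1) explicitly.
Character table of Z/4Z (irreps indexed chi_0,...,chi_3 with chi_k(m) = zeta_4^(k*m), zeta_4 = exp(2*pi*i/4)):
  irrep \ class  {0} (size 1)  {1} (size 1)  {2} (size 1)  {3} (size 1)
  chi_0          1             1             1             1           
  chi_1          1             I             -1            -I          
  chi_2          1             -1            1             -1          
  chi_3          1             -I            -1            I           

Spot check: chi_3(1) = zeta_4^(3*1) = zeta_4^3 = -I.

Working: Z/4Z is abelian, so all 4 irreducible complex representations are 1-dimensional. They are given by chi_k(m) = zeta_4^(k*m) for k = 0,...,3. Row orthogonality: sum_m chi_k(m) conj(chi_l(m)) = 4 * [k = l].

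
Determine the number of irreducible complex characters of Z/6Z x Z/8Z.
48

Reasoning: The number of irreducible complex representations of a finite group equals its number of conjugacy classes. Z/6Z x Z/8Z is abelian of order 48, so every element is its own conjugacy class: 48 classes, so Z/6Z x Z/8Z (order 48) has exactly 48 irreducible complex representations.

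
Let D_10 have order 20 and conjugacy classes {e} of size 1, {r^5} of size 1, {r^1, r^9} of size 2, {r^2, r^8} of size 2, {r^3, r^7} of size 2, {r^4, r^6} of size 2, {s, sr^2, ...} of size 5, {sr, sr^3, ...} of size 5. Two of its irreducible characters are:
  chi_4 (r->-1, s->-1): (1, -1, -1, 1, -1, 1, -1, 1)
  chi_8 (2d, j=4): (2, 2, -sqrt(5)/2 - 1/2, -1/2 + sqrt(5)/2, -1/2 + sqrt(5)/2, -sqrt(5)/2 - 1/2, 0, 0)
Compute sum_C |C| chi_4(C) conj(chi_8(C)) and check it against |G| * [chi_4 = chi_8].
Sum = 0; so <chi_4, chi_8> = 0 (distinct irreducibles are orthogonal).

Justification: Compute term by term over conjugacy classes (|C| * chi_4(C) * conj(chi_8(C))):
  1*(1)*conj(2) + 1*(-1)*conj(2) + 2*(-1)*conj(-sqrt(5)/2 - 1/2) + 2*(1)*conj(-1/2 + sqrt(5)/2) + 2*(-1)*conj(-1/2 + sqrt(5)/2) + 2*(1)*conj(-sqrt(5)/2 - 1/2) + 5*(-1)*conj(0) + 5*(1)*conj(0)
  = (2) + (-2) + (1 + sqrt(5)) + (-1 + sqrt(5)) + (1 - sqrt(5)) + (-sqrt(5) - 1) + (0) + (0)
  = 0.
Dividing by |G| = 20 gives 0/20 = 0, matching the row-orthogonality relation <chi_4, chi_8> = [chi_4 = chi_8].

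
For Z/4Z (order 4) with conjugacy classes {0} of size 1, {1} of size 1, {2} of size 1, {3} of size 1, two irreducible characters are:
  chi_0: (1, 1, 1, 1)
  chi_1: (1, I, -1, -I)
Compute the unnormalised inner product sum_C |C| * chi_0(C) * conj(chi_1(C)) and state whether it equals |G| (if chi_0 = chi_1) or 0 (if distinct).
Sum = 0; so <chi_0, chi_1> = 0 (distinct irreducibles are orthogonal).

Explanation: Compute term by term over conjugacy classes (|C| * chi_0(C) * conj(chi_1(C))):
  1*(1)*conj(1) + 1*(1)*conj(I) + 1*(1)*conj(-1) + 1*(1)*conj(-I)
  = (1) + (-I) + (-1) + (I)
  = 0.
(Exp terms are combined using exp(i*s)*conj(exp(i*t)) = exp(i*(s-t)), and sums of them are collapsed using the identity that for every m > 1 the m distinct m-th roots of unity sum to 0, e.g. 1 + exp(2*I*pi/3) + exp(-2*I*pi/3) = 0.)
Dividing by |G| = 4 gives 0/4 = 0, matching the row-orthogonality relation <chi_0, chi_1> = [chi_0 = chi_1].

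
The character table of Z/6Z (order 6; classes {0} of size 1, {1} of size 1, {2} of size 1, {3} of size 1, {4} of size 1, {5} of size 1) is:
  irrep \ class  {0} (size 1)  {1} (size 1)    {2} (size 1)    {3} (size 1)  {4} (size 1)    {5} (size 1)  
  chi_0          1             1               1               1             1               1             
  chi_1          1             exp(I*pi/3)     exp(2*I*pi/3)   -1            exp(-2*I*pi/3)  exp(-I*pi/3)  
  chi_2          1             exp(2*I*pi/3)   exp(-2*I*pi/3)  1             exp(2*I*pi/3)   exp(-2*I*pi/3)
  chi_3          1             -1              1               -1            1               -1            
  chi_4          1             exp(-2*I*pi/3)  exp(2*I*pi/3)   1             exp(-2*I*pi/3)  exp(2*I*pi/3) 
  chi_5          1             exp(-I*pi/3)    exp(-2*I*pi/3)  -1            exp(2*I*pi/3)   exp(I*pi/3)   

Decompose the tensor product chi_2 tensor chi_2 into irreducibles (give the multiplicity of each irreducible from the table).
chi_2 tensor chi_2 = chi_4 (all other irreducibles have multiplicity 0).

Derivation: The character of a tensor product is the pointwise product (chi_2 * chi_2)(C) = chi_2(C) * chi_2(C):
  {0}: (1)*(1), {1}: (exp(2*I*pi/3))*(exp(2*I*pi/3)), {2}: (exp(-2*I*pi/3))*(exp(-2*I*pi/3)), {3}: (1)*(1), {4}: (exp(2*I*pi/3))*(exp(2*I*pi/3)), {5}: (exp(-2*I*pi/3))*(exp(-2*I*pi/3))
so (chi_2 * chi_2) takes values
  {0} -> 1, {1} -> exp(-2*I*pi/3), {2} -> exp(2*I*pi/3), {3} -> 1, {4} -> exp(-2*I*pi/3), {5} -> exp(2*I*pi/3).
Now take the inner product of this character with each irreducible chi from the table, <chi_2*chi_2, chi> = (1/6) sum_C |C| (chi_2*chi_2)(C) conj(chi(C)):
  <chi_2*chi_2, chi_0> = (1/6)[1*(1)*conj(1) + 1*(exp(-2*I*pi/3))*conj(1) + 1*(exp(2*I*pi/3))*conj(1) + 1*(1)*conj(1) + 1*(exp(-2*I*pi/3))*conj(1) + 1*(exp(2*I*pi/3))*conj(1)]
      = (1/6)[(1) + (exp(-2*I*pi/3)) + (exp(2*I*pi/3)) + (1) + (exp(-2*I*pi/3)) + (exp(2*I*pi/3))] = 0/6 = 0
  <chi_2*chi_2, chi_1> = (1/6)[1*(1)*conj(1) + 1*(exp(-2*I*pi/3))*conj(exp(I*pi/3)) + 1*(exp(2*I*pi/3))*conj(exp(2*I*pi/3)) + 1*(1)*conj(-1) + 1*(exp(-2*I*pi/3))*conj(exp(-2*I*pi/3)) + 1*(exp(2*I*pi/3))*conj(exp(-I*pi/3))]
      = (1/6)[(1) + (-1) + (1) + (-1) + (1) + (-1)] = 0/6 = 0
  <chi_2*chi_2, chi_2> = (1/6)[1*(1)*conj(1) + 1*(exp(-2*I*pi/3))*conj(exp(2*I*pi/3)) + 1*(exp(2*I*pi/3))*conj(exp(-2*I*pi/3)) + 1*(1)*conj(1) + 1*(exp(-2*I*pi/3))*conj(exp(2*I*pi/3)) + 1*(exp(2*I*pi/3))*conj(exp(-2*I*pi/3))]
      = (1/6)[(1) + (exp(2*I*pi/3)) + (exp(-2*I*pi/3)) + (1) + (exp(2*I*pi/3)) + (exp(-2*I*pi/3))] = 0/6 = 0
  <chi_2*chi_2, chi_3> = (1/6)[1*(1)*conj(1) + 1*(exp(-2*I*pi/3))*conj(-1) + 1*(exp(2*I*pi/3))*conj(1) + 1*(1)*conj(-1) + 1*(exp(-2*I*pi/3))*conj(1) + 1*(exp(2*I*pi/3))*conj(-1)]
      = (1/6)[(1) + (-exp(-2*I*pi/3)) + (exp(2*I*pi/3)) + (-1) + (exp(-2*I*pi/3)) + (-exp(2*I*pi/3))] = 0/6 = 0
  <chi_2*chi_2, chi_4> = (1/6)[1*(1)*conj(1) + 1*(exp(-2*I*pi/3))*conj(exp(-2*I*pi/3)) + 1*(exp(2*I*pi/3))*conj(exp(2*I*pi/3)) + 1*(1)*conj(1) + 1*(exp(-2*I*pi/3))*conj(exp(-2*I*pi/3)) + 1*(exp(2*I*pi/3))*conj(exp(2*I*pi/3))]
      = (1/6)[(1) + (1) + (1) + (1) + (1) + (1)] = 6/6 = 1
  <chi_2*chi_2, chi_5> = (1/6)[1*(1)*conj(1) + 1*(exp(-2*I*pi/3))*conj(exp(-I*pi/3)) + 1*(exp(2*I*pi/3))*conj(exp(-2*I*pi/3)) + 1*(1)*conj(-1) + 1*(exp(-2*I*pi/3))*conj(exp(2*I*pi/3)) + 1*(exp(2*I*pi/3))*conj(exp(I*pi/3))]
      = (1/6)[(1) + (exp(-I*pi/3)) + (exp(-2*I*pi/3)) + (-1) + (exp(2*I*pi/3)) + (exp(I*pi/3))] = 0/6 = 0
(Exp terms are combined using exp(i*s)*conj(exp(i*t)) = exp(i*(s-t)), and sums of them are collapsed using the identity that for every m > 1 the m distinct m-th roots of unity sum to 0, e.g. 1 + exp(2*I*pi/3) + exp(-2*I*pi/3) = 0.)
Hence the multiplicities are chi_4: 1. Dimension check: dim(chi_2)*dim(chi_2) = 1*1 = 1 and sum (mult * dim) = 1*1 = 1.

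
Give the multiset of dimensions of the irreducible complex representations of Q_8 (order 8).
Dimensions: 1, 1, 1, 1, 2

Proof sketch: There are 5 irreducibles (= number of conjugacy classes). Their dimensions d_i satisfy sum d_i^2 = |G| = 8: 1 + 1 + 1 + 1 + 4 = 8.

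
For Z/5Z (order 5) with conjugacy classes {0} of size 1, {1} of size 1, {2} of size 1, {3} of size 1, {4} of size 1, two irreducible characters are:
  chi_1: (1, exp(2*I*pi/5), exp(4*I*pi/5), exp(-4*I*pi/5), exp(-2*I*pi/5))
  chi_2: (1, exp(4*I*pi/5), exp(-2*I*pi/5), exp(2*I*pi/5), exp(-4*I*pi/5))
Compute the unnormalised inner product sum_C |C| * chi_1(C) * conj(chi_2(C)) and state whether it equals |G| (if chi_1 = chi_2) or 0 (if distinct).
Sum = 0; so <chi_1, chi_2> = 0 (distinct irreducibles are orthogonal).

Explanation: Compute term by term over conjugacy classes (|C| * chi_1(C) * conj(chi_2(C))):
  1*(1)*conj(1) + 1*(exp(2*I*pi/5))*conj(exp(4*I*pi/5)) + 1*(exp(4*I*pi/5))*conj(exp(-2*I*pi/5)) + 1*(exp(-4*I*pi/5))*conj(exp(2*I*pi/5)) + 1*(exp(-2*I*pi/5))*conj(exp(-4*I*pi/5))
  = (1) + (exp(-2*I*pi/5)) + (exp(-4*I*pi/5)) + (exp(4*I*pi/5)) + (exp(2*I*pi/5))
  = 0.
(Exp terms are combined using exp(i*s)*conj(exp(i*t)) = exp(i*(s-t)), and sums of them are collapsed using the identity that for every m > 1 the m distinct m-th roots of unity sum to 0, e.g. 1 + exp(2*I*pi/3) + exp(-2*I*pi/3) = 0.)
Dividing by |G| = 5 gives 0/5 = 0, matching the row-orthogonality relation <chi_1, chi_2> = [chi_1 = chi_2].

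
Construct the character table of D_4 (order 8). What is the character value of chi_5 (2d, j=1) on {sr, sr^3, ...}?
Conjugacy classes: {e} of size 1, {r^2} of size 1, {r^1, r^3} of size 2, {s, sr^2, ...} of size 2, {sr, sr^3, ...} of size 2.
Character table:
  irrep \ class              {e} (size 1)  {r^2} (size 1)  {r^1, r^3} (size 2)  {s, sr^2, ...} (size 2)  {sr, sr^3, ...} (size 2)
  chi_1 (triv)               1             1               1                    1                        1                       
  chi_2 (sign: r->1, s->-1)  1             1               1                    -1                       -1                      
  chi_3 (r->-1, s->1)        1             1               -1                   1                        -1                      
  chi_4 (r->-1, s->-1)       1             1               -1                   -1                       1                       
  chi_5 (2d, j=1)            2             -2              0                    0                        0                       

Spot check: chi_5 (2d, j=1) on {sr, sr^3, ...} = 0.

Argument: D_4 has order 2*4 = 8 with 5 conjugacy classes, hence 5 irreducibles. Sum of squared dims 1 + 1 + 1 + 1 + 4 = 8 = |G|. Linear characters come from the abelianisation; the 2-dimensional irreps have character r^k -> 2*cos(2*pi*j*k/4), reflections -> 0.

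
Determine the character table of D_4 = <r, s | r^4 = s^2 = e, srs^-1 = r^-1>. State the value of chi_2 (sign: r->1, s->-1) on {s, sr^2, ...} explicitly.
Conjugacy classes: {e} of size 1, {r^2} of size 1, {r^1, r^3} of size 2, {s, sr^2, ...} of size 2, {sr, sr^3, ...} of size 2.
Character table:
  irrep \ class              {e} (size 1)  {r^2} (size 1)  {r^1, r^3} (size 2)  {s, sr^2, ...} (size 2)  {sr, sr^3, ...} (size 2)
  chi_1 (triv)               1             1               1                    1                        1                       
  chi_2 (sign: r->1, s->-1)  1             1               1                    -1                       -1                      
  chi_3 (r->-1, s->1)        1             1               -1                   1                        -1                      
  chi_4 (r->-1, s->-1)       1             1               -1                   -1                       1                       
  chi_5 (2d, j=1)            2             -2              0                    0                        0                       

Spot check: chi_2 (sign: r->1, s->-1) on {s, sr^2, ...} = -1.

Explanation: D_4 has order 2*4 = 8 with 5 conjugacy classes, hence 5 irreducibles. Sum of squared dims 1 + 1 + 1 + 1 + 4 = 8 = |G|. Linear characters come from the abelianisation; the 2-dimensional irreps have character r^k -> 2*cos(2*pi*j*k/4), reflections -> 0.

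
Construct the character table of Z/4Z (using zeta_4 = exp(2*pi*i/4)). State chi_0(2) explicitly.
Character table of Z/4Z (irreps indexed chi_0,...,chi_3 with chi_k(m) = zeta_4^(k*m), zeta_4 = exp(2*pi*i/4)):
  irrep \ class  {0} (size 1)  {1} (size 1)  {2} (size 1)  {3} (size 1)
  chi_0          1             1             1             1           
  chi_1          1             I             -1            -I          
  chi_2          1             -1            1             -1          
  chi_3          1             -I            -1            I           

Spot check: chi_0(2) = zeta_4^(0*2) = zeta_4^0 = 1.

Details: Z/4Z is abelian, so all 4 irreducible complex representations are 1-dimensional. They are given by chi_k(m) = zeta_4^(k*m) for k = 0,...,3. Row orthogonality: sum_m chi_k(m) conj(chi_l(m)) = 4 * [k = l].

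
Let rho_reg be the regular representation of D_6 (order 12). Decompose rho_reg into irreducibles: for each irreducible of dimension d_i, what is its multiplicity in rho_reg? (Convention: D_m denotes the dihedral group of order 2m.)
Each irreducible V_i of dimension d_i appears with multiplicity d_i, i.e. rho_reg = (direct sum over all irreducibles V_i) d_i V_i. The irreducible dimensions for D_6 are 1, 1, 1, 1, 2, 2: 4 irreducibles of dimension 1, each with multiplicity 1; 2 irreducibles of dimension 2, each with multiplicity 2. Total dimension 4*1*1 + 2*2*2 = 12 = |G|.

Working: General theorem: in the regular representation of a finite group G, each irreducible appears with multiplicity equal to its dimension. Check: dim(rho_reg) = sum d_i^2 = 1 + 1 + 1 + 1 + 4 + 4 = 12 = |G|.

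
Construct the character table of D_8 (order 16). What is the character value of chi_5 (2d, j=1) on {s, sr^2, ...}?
Conjugacy classes: {e} of size 1, {r^4} of size 1, {r^1, r^7} of size 2, {r^2, r^6} of size 2, {r^3, r^5} of size 2, {s, sr^2, ...} of size 4, {sr, sr^3, ...} of size 4.
Character table:
  irrep \ class              {e} (size 1)  {r^4} (size 1)  {r^1, r^7} (size 2)  {r^2, r^6} (size 2)  {r^3, r^5} (size 2)  {s, sr^2, ...} (size 4)  {sr, sr^3, ...} (size 4)
  chi_1 (triv)               1             1               1                    1                    1                    1                        1                       
  chi_2 (sign: r->1, s->-1)  1             1               1                    1                    1                    -1                       -1                      
  chi_3 (r->-1, s->1)        1             1               -1                   1                    -1                   1                        -1                      
  chi_4 (r->-1, s->-1)       1             1               -1                   1                    -1                   -1                       1                       
  chi_5 (2d, j=1)            2             -2              sqrt(2)              0                    -sqrt(2)             0                        0                       
  chi_6 (2d, j=2)            2             2               0                    -2                   0                    0                        0                       
  chi_7 (2d, j=3)            2             -2              -sqrt(2)             0                    sqrt(2)              0                        0                       

Spot check: chi_5 (2d, j=1) on {s, sr^2, ...} = 0.

Justification: D_8 has order 2*8 = 16 with 7 conjugacy classes, hence 7 irreducibles. Sum of squared dims 1 + 1 + 1 + 1 + 4 + 4 + 4 = 16 = |G|. Linear characters come from the abelianisation; the 2-dimensional irreps have character r^k -> 2*cos(2*pi*j*k/8), reflections -> 0.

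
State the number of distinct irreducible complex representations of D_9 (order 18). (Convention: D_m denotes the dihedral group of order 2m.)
6

Derivation: The number of irreducible complex representations of a finite group equals its number of conjugacy classes. D_9 has 6 conjugacy classes ((n+3)/2 for n odd), so D_9 (order 18) has exactly 6 irreducible complex representations.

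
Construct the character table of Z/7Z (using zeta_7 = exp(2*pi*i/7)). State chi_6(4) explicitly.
Character table of Z/7Z (irreps indexed chi_0,...,chi_6 with chi_k(m) = zeta_7^(k*m), zeta_7 = exp(2*pi*i/7)):
  irrep \ class  {0} (size 1)  {1} (size 1)    {2} (size 1)    {3} (size 1)    {4} (size 1)    {5} (size 1)    {6} (size 1)  
  chi_0          1             1               1               1               1               1               1             
  chi_1          1             exp(2*I*pi/7)   exp(4*I*pi/7)   exp(6*I*pi/7)   exp(-6*I*pi/7)  exp(-4*I*pi/7)  exp(-2*I*pi/7)
  chi_2          1             exp(4*I*pi/7)   exp(-6*I*pi/7)  exp(-2*I*pi/7)  exp(2*I*pi/7)   exp(6*I*pi/7)   exp(-4*I*pi/7)
  chi_3          1             exp(6*I*pi/7)   exp(-2*I*pi/7)  exp(4*I*pi/7)   exp(-4*I*pi/7)  exp(2*I*pi/7)   exp(-6*I*pi/7)
  chi_4          1             exp(-6*I*pi/7)  exp(2*I*pi/7)   exp(-4*I*pi/7)  exp(4*I*pi/7)   exp(-2*I*pi/7)  exp(6*I*pi/7) 
  chi_5          1             exp(-4*I*pi/7)  exp(6*I*pi/7)   exp(2*I*pi/7)   exp(-2*I*pi/7)  exp(-6*I*pi/7)  exp(4*I*pi/7) 
  chi_6          1             exp(-2*I*pi/7)  exp(-4*I*pi/7)  exp(-6*I*pi/7)  exp(6*I*pi/7)   exp(4*I*pi/7)   exp(2*I*pi/7) 

Spot check: chi_6(4) = zeta_7^(6*4) = zeta_7^24 = exp(6*I*pi/7).

Proof sketch: Z/7Z is abelian, so all 7 irreducible complex representations are 1-dimensional. They are given by chi_k(m) = zeta_7^(k*m) for k = 0,...,6. Row orthogonality: sum_m chi_k(m) conj(chi_l(m)) = 7 * [k = l].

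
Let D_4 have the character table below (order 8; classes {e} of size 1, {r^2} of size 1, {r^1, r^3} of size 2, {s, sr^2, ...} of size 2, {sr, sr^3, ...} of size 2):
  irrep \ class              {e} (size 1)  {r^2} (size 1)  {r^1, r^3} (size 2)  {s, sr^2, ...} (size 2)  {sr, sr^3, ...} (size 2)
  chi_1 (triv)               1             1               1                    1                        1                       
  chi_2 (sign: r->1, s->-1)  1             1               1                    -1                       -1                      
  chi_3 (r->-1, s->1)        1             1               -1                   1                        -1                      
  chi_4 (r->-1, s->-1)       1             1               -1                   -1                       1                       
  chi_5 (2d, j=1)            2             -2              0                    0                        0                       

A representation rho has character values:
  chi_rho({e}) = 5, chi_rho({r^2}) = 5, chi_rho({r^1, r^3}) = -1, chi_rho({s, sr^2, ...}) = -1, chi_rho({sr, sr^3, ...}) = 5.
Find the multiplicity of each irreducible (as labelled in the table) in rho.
Multiplicities: chi_1: 2, chi_2: 0, chi_3: 0, chi_4: 3, chi_5: 0.

Details: Use <chi_rho, chi> = (1/|G|) sum_C |C| * chi_rho(C) * conj(chi(C)) with |G| = 8 for each irreducible chi in the table:
  <chi_rho, chi_1> = (1/8)[1*(5)*conj(1) + 1*(5)*conj(1) + 2*(-1)*conj(1) + 2*(-1)*conj(1) + 2*(5)*conj(1)]
      = (1/8)[(5) + (5) + (-2) + (-2) + (10)] = 16/8 = 2
  <chi_rho, chi_2> = (1/8)[1*(5)*conj(1) + 1*(5)*conj(1) + 2*(-1)*conj(1) + 2*(-1)*conj(-1) + 2*(5)*conj(-1)]
      = (1/8)[(5) + (5) + (-2) + (2) + (-10)] = 0/8 = 0
  <chi_rho, chi_3> = (1/8)[1*(5)*conj(1) + 1*(5)*conj(1) + 2*(-1)*conj(-1) + 2*(-1)*conj(1) + 2*(5)*conj(-1)]
      = (1/8)[(5) + (5) + (2) + (-2) + (-10)] = 0/8 = 0
  <chi_rho, chi_4> = (1/8)[1*(5)*conj(1) + 1*(5)*conj(1) + 2*(-1)*conj(-1) + 2*(-1)*conj(-1) + 2*(5)*conj(1)]
      = (1/8)[(5) + (5) + (2) + (2) + (10)] = 24/8 = 3
  <chi_rho, chi_5> = (1/8)[1*(5)*conj(2) + 1*(5)*conj(-2) + 2*(-1)*conj(0) + 2*(-1)*conj(0) + 2*(5)*conj(0)]
      = (1/8)[(10) + (-10) + (0) + (0) + (0)] = 0/8 = 0
Dimension check: dim(rho) = sum (mult * dim) = 2*1 + 0*1 + 0*1 + 3*1 + 0*2 = 5 = chi_rho(e) = 5.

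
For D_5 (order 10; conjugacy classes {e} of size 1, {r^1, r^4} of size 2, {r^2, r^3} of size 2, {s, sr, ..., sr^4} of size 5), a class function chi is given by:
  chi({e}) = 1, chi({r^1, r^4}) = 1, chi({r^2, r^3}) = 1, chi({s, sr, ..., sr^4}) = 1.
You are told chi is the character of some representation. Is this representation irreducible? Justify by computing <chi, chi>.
Irreducible: <chi, chi> = 1.

Explanation: <chi, chi> = (1/|G|) sum_C |C| * |chi(C)|^2 = (1/10)[1*|1|^2 + 2*|1|^2 + 2*|1|^2 + 5*|1|^2]
  = (1/10)[(1) + (2) + (2) + (5)] = 10/10 = 1.
A character is irreducible iff <chi, chi> = 1, so this representation is irreducible.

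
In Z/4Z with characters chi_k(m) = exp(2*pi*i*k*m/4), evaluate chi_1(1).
chi_1(1) = zeta_4^1 = I

Explanation: chi_1(1) = zeta_4^(1*1) = zeta_4^1. Since zeta_4^4 = 1, this equals zeta_4^1 = exp(2*pi*i*1/4) = I.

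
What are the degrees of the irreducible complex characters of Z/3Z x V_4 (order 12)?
Dimensions: 1, 1, 1, 1, 1, 1, 1, 1, 1, 1, 1, 1

There are 12 irreducibles (= number of conjugacy classes). Their dimensions d_i satisfy sum d_i^2 = |G| = 12: 1 + 1 + 1 + 1 + 1 + 1 + 1 + 1 + 1 + 1 + 1 + 1 = 12. (For the product with Z/3Z: each of the 3 1-dim characters of Z/3Z tensors with each irrep of V_4, giving 3 copies of each V_4-dimension.)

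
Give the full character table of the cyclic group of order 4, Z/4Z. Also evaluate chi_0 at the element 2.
Character table of Z/4Z (irreps indexed chi_0,...,chi_3 with chi_k(m) = zeta_4^(k*m), zeta_4 = exp(2*pi*i/4)):
  irrep \ class  {0} (size 1)  {1} (size 1)  {2} (size 1)  {3} (size 1)
  chi_0          1             1             1             1           
  chi_1          1             I             -1            -I          
  chi_2          1             -1            1             -1          
  chi_3          1             -I            -1            I           

Spot check: chi_0(2) = zeta_4^(0*2) = zeta_4^0 = 1.

Argument: Z/4Z is abelian, so all 4 irreducible complex representations are 1-dimensional. They are given by chi_k(m) = zeta_4^(k*m) for k = 0,...,3. Row orthogonality: sum_m chi_k(m) conj(chi_l(m)) = 4 * [k = l].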